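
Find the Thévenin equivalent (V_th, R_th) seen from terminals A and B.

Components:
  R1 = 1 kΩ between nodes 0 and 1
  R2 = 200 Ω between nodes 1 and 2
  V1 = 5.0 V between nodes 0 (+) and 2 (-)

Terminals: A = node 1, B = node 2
Step 1 — V_th is the open-circuit voltage V_A - V_B (nothing connected across the terminals).
Nodal analysis, taking node 2 as the 0 V reference.
Source V1 fixes V_0 = 5 V.
KCL at each unknown node (sum of currents leaving = 0; resistances in Ω):
  Node 1: (V_1 - 5)/1000 + (V_1 - 0)/200 = 0
Collecting terms: 0.006 × V_1 = 0.005  =>  V_1 = 0.8333 V
V_th = V_1 - V_2 = 0.8333 - 0 = 0.8333 V
Step 2 — R_th: zero the source — replace V1 by a short circuit (node 2 merges into node 0) — and find the resistance seen between A (node 1) and B (node 0).
Reduce the network between node 1 (A) and node 0 (B) by series/parallel combination:
  Rp1 = R1 ‖ R2 (parallel, both between nodes 0 and 1) = 1/(1/1000 + 1/200) = 166.7 Ω
R_th = 166.7 Ω

Final answer: V_th = 0.8333 V, R_th = 166.7 Ω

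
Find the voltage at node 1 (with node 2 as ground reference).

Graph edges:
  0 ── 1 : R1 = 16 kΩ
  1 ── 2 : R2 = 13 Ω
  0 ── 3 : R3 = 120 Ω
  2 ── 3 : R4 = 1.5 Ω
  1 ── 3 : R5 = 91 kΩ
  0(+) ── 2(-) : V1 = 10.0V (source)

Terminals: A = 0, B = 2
Nodal analysis, taking node 2 as the 0 V reference.
Source V1 fixes V_0 = 10 V.
KCL at each unknown node (sum of currents leaving = 0; resistances in Ω):
  Node 1: (V_1 - 10)/16000 + (V_1 - 0)/13 + (V_1 - V_3)/91000 = 0
  Node 3: (V_3 - 10)/120 + (V_3 - 0)/1.5 + (V_3 - V_1)/91000 = 0
Collecting terms (coefficients in siemens):
  0.077·V_1 - 0.00001099·V_3 = 0.000625
  0.675·V_3 - 0.00001099·V_1 = 0.08333
Determinant D = (0.077)(0.675) - (-0.00001099)(-0.00001099) = 0.05197
V_1 = [(0.000625)(0.675) - (-0.00001099)(0.08333)]/D = 0.008135 V
V_3 = [(0.077)(0.08333) - (0.000625)(-0.00001099)]/D = 0.1235 V
The requested potential is V_1 = 0.008135 V.

Final answer: V_1 = 0.008135 V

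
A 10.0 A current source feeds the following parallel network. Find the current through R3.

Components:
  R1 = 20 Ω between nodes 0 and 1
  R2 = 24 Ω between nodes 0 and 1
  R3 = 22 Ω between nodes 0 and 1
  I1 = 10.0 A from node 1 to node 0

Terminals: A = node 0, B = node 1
All resistors sit directly between nodes 0 and 1, so they are in parallel and share one voltage V; the full source current 10 A splits among them.
1/R_par = 1/20 + 1/24 + 1/22 = 0.1371 S  =>  R_par = 7.293 Ω
V = I × R_par = 10 × 7.293 = 72.93 V
I_R3 = V/R3 = 72.93/22 = 3.315 A

Final answer: 3.315 A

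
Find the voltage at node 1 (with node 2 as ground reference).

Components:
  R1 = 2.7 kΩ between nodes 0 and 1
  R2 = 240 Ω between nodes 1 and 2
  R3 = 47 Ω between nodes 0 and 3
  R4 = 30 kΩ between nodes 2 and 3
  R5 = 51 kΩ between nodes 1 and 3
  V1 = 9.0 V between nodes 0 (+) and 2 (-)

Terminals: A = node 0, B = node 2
Nodal analysis, taking node 2 as the 0 V reference.
Source V1 fixes V_0 = 9 V.
KCL at each unknown node (sum of currents leaving = 0; resistances in Ω):
  Node 1: (V_1 - 9)/2700 + (V_1 - 0)/240 + (V_1 - V_3)/51000 = 0
  Node 3: (V_3 - 9)/47 + (V_3 - 0)/30000 + (V_3 - V_1)/51000 = 0
Collecting terms (coefficients in siemens):
  0.004557·V_1 - 0.00001961·V_3 = 0.003333
  0.02133·V_3 - 0.00001961·V_1 = 0.1915
Determinant D = (0.004557)(0.02133) - (-0.00001961)(-0.00001961) = 0.00009719
V_1 = [(0.003333)(0.02133) - (-0.00001961)(0.1915)]/D = 0.7702 V
V_3 = [(0.004557)(0.1915) - (0.003333)(-0.00001961)]/D = 8.978 V
The requested potential is V_1 = 0.7702 V.

Final answer: V_1 = 0.7702 V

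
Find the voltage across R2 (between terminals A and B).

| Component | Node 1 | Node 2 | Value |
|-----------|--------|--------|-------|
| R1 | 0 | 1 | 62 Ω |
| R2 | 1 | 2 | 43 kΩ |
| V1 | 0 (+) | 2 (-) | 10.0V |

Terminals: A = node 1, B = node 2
R1 and R2 are in series across V1 (node 0 → node 1 → node 2), and the output A–B is taken across R2, so this is a voltage divider.
Series current: I = V1/(R1 + R2) = 10/(62 + 43000) = 10/43060 = 0.0002322 A
V_R2 = I × R2 = V1 × R2/(R1 + R2) = 10 × 43000/43060 = 9.986 V

Final answer: 9.986 V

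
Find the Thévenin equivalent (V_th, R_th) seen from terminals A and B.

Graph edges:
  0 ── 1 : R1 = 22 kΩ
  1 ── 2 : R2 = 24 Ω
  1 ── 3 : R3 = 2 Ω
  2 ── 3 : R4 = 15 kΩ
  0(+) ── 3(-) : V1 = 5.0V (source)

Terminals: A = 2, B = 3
Step 1 — V_th is the open-circuit voltage V_A - V_B (nothing connected across the terminals).
Nodal analysis, taking node 3 as the 0 V reference.
Source V1 fixes V_0 = 5 V.
KCL at each unknown node (sum of currents leaving = 0; resistances in Ω):
  Node 1: (V_1 - 5)/22000 + (V_1 - V_2)/24 + (V_1 - 0)/2 = 0
  Node 2: (V_2 - V_1)/24 + (V_2 - 0)/15000 = 0
Collecting terms (coefficients in siemens):
  0.5417·V_1 - 0.04167·V_2 = 0.0002273
  0.04173·V_2 - 0.04167·V_1 = 0
Determinant D = (0.5417)(0.04173) - (-0.04167)(-0.04167) = 0.02087
V_1 = [(0.0002273)(0.04173) - (-0.04167)(0)]/D = 0.0004544 V
V_2 = [(0.5417)(0) - (0.0002273)(-0.04167)]/D = 0.0004537 V
V_th = V_2 - V_3 = 0.0004537 - 0 = 0.0004537 V
Step 2 — R_th: zero the source — replace V1 by a short circuit (node 3 merges into node 0) — and find the resistance seen between A (node 2) and B (node 0).
Reduce the network between node 2 (A) and node 0 (B) by series/parallel combination:
  Rp1 = R1 ‖ R3 (parallel, both between nodes 0 and 1) = 1/(1/22000 + 1/2) = 2 Ω
  Rs1 = R2 + Rp1 (series, joined only at node 1) = 24 + 2 = 26 Ω
  Rp2 = R4 ‖ Rs1 (parallel, both between nodes 0 and 2) = 1/(1/15000 + 1/26) = 25.95 Ω
R_th = 25.95 Ω

Final answer: V_th = 0.0004537 V, R_th = 25.95 Ω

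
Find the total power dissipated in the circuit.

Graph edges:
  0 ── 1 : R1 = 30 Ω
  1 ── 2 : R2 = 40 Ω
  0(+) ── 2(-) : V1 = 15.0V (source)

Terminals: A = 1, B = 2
Nodal analysis, taking node 2 as the 0 V reference.
Source V1 fixes V_0 = 15 V.
KCL at each unknown node (sum of currents leaving = 0; resistances in Ω):
  Node 1: (V_1 - 15)/30 + (V_1 - 0)/40 = 0
Collecting terms: 0.05833 × V_1 = 0.5  =>  V_1 = 8.571 V
Power in each resistor, P = (ΔV)²/R:
  P_R1 = (15 - 8.571)²/30 = 1.378 W
  P_R2 = (8.571 - 0)²/40 = 1.837 W
P_total = P_R1 + P_R2 = 3.214 W

Final answer: 3.214 W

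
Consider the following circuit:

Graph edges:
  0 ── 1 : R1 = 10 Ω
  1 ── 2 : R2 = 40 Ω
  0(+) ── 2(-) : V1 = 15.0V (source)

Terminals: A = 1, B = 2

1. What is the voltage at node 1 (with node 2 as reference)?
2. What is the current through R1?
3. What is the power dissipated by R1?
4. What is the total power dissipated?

Nodal analysis, taking node 2 as the 0 V reference.
Source V1 fixes V_0 = 15 V.
KCL at each unknown node (sum of currents leaving = 0; resistances in Ω):
  Node 1: (V_1 - 15)/10 + (V_1 - 0)/40 = 0
Collecting terms: 0.125 × V_1 = 1.5  =>  V_1 = 12 V
Part 1:
  Read off the nodal solution: V_1 = 12 V
Part 2:
  I_R1 = (V_0 - V_1)/R1 = (15 - 12)/10 = 0.3 A
  Magnitude: I_R1 = 0.3 A
Part 3:
  I_R1 = (V_0 - V_1)/R1 = (15 - 12)/10 = 0.3 A
  P_R1 = I_R1² × R1 = (0.3)² × 10 = 0.9 W
Part 4:
  Power in each resistor, P = (ΔV)²/R:
    P_R1 = (15 - 12)²/10 = 0.9 W
    P_R2 = (12 - 0)²/40 = 3.6 W
  P_total = P_R1 + P_R2 = 4.5 W

Final answers:
1. V_1 = 12 V
2. I_R1 = 0.3 A
3. P_R1 = 0.9 W
4. P_total = 4.5 W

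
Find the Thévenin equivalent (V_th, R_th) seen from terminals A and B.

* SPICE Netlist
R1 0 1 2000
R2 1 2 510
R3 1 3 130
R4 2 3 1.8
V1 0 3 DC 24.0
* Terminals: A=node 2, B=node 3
Step 1 — V_th is the open-circuit voltage V_A - V_B (nothing connected across the terminals).
Nodal analysis, taking node 3 as the 0 V reference.
Source V1 fixes V_0 = 24 V.
KCL at each unknown node (sum of currents leaving = 0; resistances in Ω):
  Node 1: (V_1 - 24)/2000 + (V_1 - V_2)/510 + (V_1 - 0)/130 = 0
  Node 2: (V_2 - V_1)/510 + (V_2 - 0)/1.8 = 0
Collecting terms (coefficients in siemens):
  0.01015·V_1 - 0.001961·V_2 = 0.012
  0.5575·V_2 - 0.001961·V_1 = 0
Determinant D = (0.01015)(0.5575) - (-0.001961)(-0.001961) = 0.005657
V_1 = [(0.012)(0.5575) - (-0.001961)(0)]/D = 1.183 V
V_2 = [(0.01015)(0) - (0.012)(-0.001961)]/D = 0.00416 V
V_th = V_2 - V_3 = 0.00416 - 0 = 0.00416 V
Step 2 — R_th: zero the source — replace V1 by a short circuit (node 3 merges into node 0) — and find the resistance seen between A (node 2) and B (node 0).
Reduce the network between node 2 (A) and node 0 (B) by series/parallel combination:
  Rp1 = R1 ‖ R3 (parallel, both between nodes 0 and 1) = 1/(1/2000 + 1/130) = 122.1 Ω
  Rs1 = R2 + Rp1 (series, joined only at node 1) = 510 + 122.1 = 632.1 Ω
  Rp2 = R4 ‖ Rs1 (parallel, both between nodes 0 and 2) = 1/(1/1.8 + 1/632.1) = 1.795 Ω
R_th = 1.795 Ω

Final answer: V_th = 0.00416 V, R_th = 1.795 Ω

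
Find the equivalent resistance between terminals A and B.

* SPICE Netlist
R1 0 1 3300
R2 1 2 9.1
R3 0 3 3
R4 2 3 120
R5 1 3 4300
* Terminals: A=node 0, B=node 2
The network is not a plain series/parallel combination. Inject a 1 A test current into terminal A (node 0) and return it from terminal B (node 2); then R_eq = V_A / (1 A).
Nodal analysis, taking node 2 as the 0 V reference.
Current source I_test pushes 1 A into node 0 and draws it out of node 2.
KCL at each unknown node (sum of currents leaving = 0; resistances in Ω):
  Node 0: (V_0 - V_1)/3300 + (V_0 - V_3)/3 - 1 = 0
  Node 1: (V_1 - V_0)/3300 + (V_1 - 0)/9.1 + (V_1 - V_3)/4300 = 0
  Node 3: (V_3 - V_0)/3 + (V_3 - V_1)/4300 + (V_3 - 0)/120 = 0
Collecting terms (coefficients in siemens):
  0.3336·V_0 - 0.000303·V_1 - 0.3333·V_3 = 1
  0.1104·V_1 - 0.000303·V_0 - 0.0002326·V_3 = 0
  0.3419·V_3 - 0.3333·V_0 - 0.0002326·V_1 = 0
Solving these 3 simultaneous equations (Gaussian elimination) gives:
  V_0 = 115.6 V, V_1 = 0.5545 V, V_3 = 112.7 V
R_eq = V_0 / 1 A = 115.6 Ω

Final answer: 115.6 Ω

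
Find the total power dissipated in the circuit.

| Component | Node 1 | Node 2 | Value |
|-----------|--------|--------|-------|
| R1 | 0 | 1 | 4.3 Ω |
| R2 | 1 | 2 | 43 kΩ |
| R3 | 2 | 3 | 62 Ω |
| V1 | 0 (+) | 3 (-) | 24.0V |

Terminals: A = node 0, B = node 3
Nodal analysis, taking node 3 as the 0 V reference.
Source V1 fixes V_0 = 24 V.
KCL at each unknown node (sum of currents leaving = 0; resistances in Ω):
  Node 1: (V_1 - 24)/4.3 + (V_1 - V_2)/43000 = 0
  Node 2: (V_2 - V_1)/43000 + (V_2 - 0)/62 = 0
Collecting terms (coefficients in siemens):
  0.2326·V_1 - 0.00002326·V_2 = 5.581
  0.01615·V_2 - 0.00002326·V_1 = 0
Determinant D = (0.2326)(0.01615) - (-0.00002326)(-0.00002326) = 0.003757
V_1 = [(5.581)(0.01615) - (-0.00002326)(0)]/D = 24 V
V_2 = [(0.2326)(0) - (5.581)(-0.00002326)]/D = 0.03455 V
Power in each resistor, P = (ΔV)²/R:
  P_R1 = (24 - 24)²/4.3 = 0.000001335 W
  P_R2 = (24 - 0.03455)²/43000 = 0.01335 W
  P_R3 = (0.03455 - 0)²/62 = 0.00001925 W
P_total = P_R1 + P_R2 + P_R3 = 0.01337 W

Final answer: 0.01337 W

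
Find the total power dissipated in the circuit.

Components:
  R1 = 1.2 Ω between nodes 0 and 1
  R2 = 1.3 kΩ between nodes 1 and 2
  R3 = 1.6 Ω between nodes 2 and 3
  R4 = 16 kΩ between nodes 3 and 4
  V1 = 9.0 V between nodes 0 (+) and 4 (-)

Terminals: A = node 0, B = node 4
Nodal analysis, taking node 4 as the 0 V reference.
Source V1 fixes V_0 = 9 V.
KCL at each unknown node (sum of currents leaving = 0; resistances in Ω):
  Node 1: (V_1 - 9)/1.2 + (V_1 - V_2)/1300 = 0
  Node 2: (V_2 - V_1)/1300 + (V_2 - V_3)/1.6 = 0
  Node 3: (V_3 - V_2)/1.6 + (V_3 - 0)/16000 = 0
Collecting terms (coefficients in siemens):
  0.8341·V_1 - 0.0007692·V_2 = 7.5
  0.6258·V_2 - 0.0007692·V_1 - 0.625·V_3 = 0
  0.6251·V_3 - 0.625·V_2 = 0
Solving these 3 simultaneous equations (Gaussian elimination) gives:
  V_1 = 8.999 V, V_2 = 8.323 V, V_3 = 8.322 V
Power in each resistor, P = (ΔV)²/R:
  P_R1 = (9 - 8.999)²/1.2 = 0.0000003247 W
  P_R2 = (8.999 - 8.323)²/1300 = 0.0003517 W
  P_R3 = (8.323 - 8.322)²/1.6 = 0.0000004329 W
  P_R4 = (8.322 - 0)²/16000 = 0.004329 W
P_total = P_R1 + P_R2 + P_R3 + P_R4 = 0.004681 W

Final answer: 0.004681 W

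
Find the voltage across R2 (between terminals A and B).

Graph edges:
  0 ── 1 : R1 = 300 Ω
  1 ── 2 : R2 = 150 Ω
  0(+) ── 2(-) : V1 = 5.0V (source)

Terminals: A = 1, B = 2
R1 and R2 are in series across V1 (node 0 → node 1 → node 2), and the output A–B is taken across R2, so this is a voltage divider.
Series current: I = V1/(R1 + R2) = 5/(300 + 150) = 5/450 = 0.01111 A
V_R2 = I × R2 = V1 × R2/(R1 + R2) = 5 × 150/450 = 1.667 V

Final answer: 1.667 V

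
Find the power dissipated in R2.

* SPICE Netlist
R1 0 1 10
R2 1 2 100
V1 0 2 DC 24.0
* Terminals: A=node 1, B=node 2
Nodal analysis, taking node 2 as the 0 V reference.
Source V1 fixes V_0 = 24 V.
KCL at each unknown node (sum of currents leaving = 0; resistances in Ω):
  Node 1: (V_1 - 24)/10 + (V_1 - 0)/100 = 0
Collecting terms: 0.11 × V_1 = 2.4  =>  V_1 = 21.82 V
I_R2 = (V_1 - V_2)/R2 = (21.82 - 0)/100 = 0.2182 A
P_R2 = I_R2² × R2 = (0.2182)² × 100 = 4.76 W

Final answer: 4.76 W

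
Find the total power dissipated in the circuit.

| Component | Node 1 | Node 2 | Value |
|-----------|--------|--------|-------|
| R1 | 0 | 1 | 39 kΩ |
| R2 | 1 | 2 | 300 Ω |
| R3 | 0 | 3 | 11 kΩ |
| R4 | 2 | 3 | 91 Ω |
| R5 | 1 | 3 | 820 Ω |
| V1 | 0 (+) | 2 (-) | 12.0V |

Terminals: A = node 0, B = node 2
Nodal analysis, taking node 2 as the 0 V reference.
Source V1 fixes V_0 = 12 V.
KCL at each unknown node (sum of currents leaving = 0; resistances in Ω):
  Node 1: (V_1 - 12)/39000 + (V_1 - 0)/300 + (V_1 - V_3)/820 = 0
  Node 3: (V_3 - 12)/11000 + (V_3 - 0)/91 + (V_3 - V_1)/820 = 0
Collecting terms (coefficients in siemens):
  0.004578·V_1 - 0.00122·V_3 = 0.0003077
  0.0123·V_3 - 0.00122·V_1 = 0.001091
Determinant D = (0.004578)(0.0123) - (-0.00122)(-0.00122) = 0.00005483
V_1 = [(0.0003077)(0.0123) - (-0.00122)(0.001091)]/D = 0.09329 V
V_3 = [(0.004578)(0.001091) - (0.0003077)(-0.00122)]/D = 0.09795 V
Power in each resistor, P = (ΔV)²/R:
  P_R1 = (12 - 0.09329)²/39000 = 0.003635 W
  P_R2 = (0.09329 - 0)²/300 = 0.00002901 W
  P_R3 = (12 - 0.09795)²/11000 = 0.01288 W
  P_R4 = (0 - 0.09795)²/91 = 0.0001054 W
  P_R5 = (0.09329 - 0.09795)²/820 = 0.00000002641 W
P_total = P_R1 + P_R2 + P_R3 + P_R4 + P_R5 = 0.01665 W

Final answer: 0.01665 W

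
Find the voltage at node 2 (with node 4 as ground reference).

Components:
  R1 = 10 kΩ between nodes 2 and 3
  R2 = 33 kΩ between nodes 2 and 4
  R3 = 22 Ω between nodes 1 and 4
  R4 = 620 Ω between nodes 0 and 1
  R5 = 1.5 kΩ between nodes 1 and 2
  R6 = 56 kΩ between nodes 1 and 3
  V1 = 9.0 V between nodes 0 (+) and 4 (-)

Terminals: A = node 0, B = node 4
Nodal analysis, taking node 4 as the 0 V reference.
Source V1 fixes V_0 = 9 V.
KCL at each unknown node (sum of currents leaving = 0; resistances in Ω):
  Node 1: (V_1 - 0)/22 + (V_1 - 9)/620 + (V_1 - V_2)/1500 + (V_1 - V_3)/56000 = 0
  Node 2: (V_2 - V_3)/10000 + (V_2 - 0)/33000 + (V_2 - V_1)/1500 = 0
  Node 3: (V_3 - V_2)/10000 + (V_3 - V_1)/56000 = 0
Collecting terms (coefficients in siemens):
  0.04775·V_1 - 0.0006667·V_2 - 0.00001786·V_3 = 0.01452
  0.000797·V_2 - 0.0006667·V_1 - 0.0001·V_3 = 0
  0.0001179·V_3 - 0.00001786·V_1 - 0.0001·V_2 = 0
Solving these 3 simultaneous equations (Gaussian elimination) gives:
  V_1 = 0.3082 V, V_2 = 0.2951 V, V_3 = 0.2971 V
The requested potential is V_2 = 0.2951 V.

Final answer: V_2 = 0.2951 V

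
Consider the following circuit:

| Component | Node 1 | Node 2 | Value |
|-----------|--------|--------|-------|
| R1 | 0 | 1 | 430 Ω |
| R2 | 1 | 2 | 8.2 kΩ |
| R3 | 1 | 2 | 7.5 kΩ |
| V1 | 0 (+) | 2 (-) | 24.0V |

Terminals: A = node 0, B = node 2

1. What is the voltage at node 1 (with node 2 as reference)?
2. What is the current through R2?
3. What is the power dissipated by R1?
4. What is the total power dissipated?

Nodal analysis, taking node 2 as the 0 V reference.
Source V1 fixes V_0 = 24 V.
KCL at each unknown node (sum of currents leaving = 0; resistances in Ω):
  Node 1: (V_1 - 24)/430 + (V_1 - 0)/8200 + (V_1 - 0)/7500 = 0
Collecting terms: 0.002581 × V_1 = 0.05581  =>  V_1 = 21.63 V
Part 1:
  Read off the nodal solution: V_1 = 21.63 V
Part 2:
  I_R2 = (V_1 - V_2)/R2 = (21.63 - 0)/8200 = 0.002637 A
  Magnitude: I_R2 = 0.002637 A
Part 3:
  I_R1 = (V_0 - V_1)/R1 = (24 - 21.63)/430 = 0.005521 A
  P_R1 = I_R1² × R1 = (0.005521)² × 430 = 0.01311 W
Part 4:
  Power in each resistor, P = (ΔV)²/R:
    P_R1 = (24 - 21.63)²/430 = 0.01311 W
    P_R2 = (21.63 - 0)²/8200 = 0.05703 W
    P_R3 = (21.63 - 0)²/7500 = 0.06236 W
  P_total = P_R1 + P_R2 + P_R3 = 0.1325 W

Final answers:
1. V_1 = 21.63 V
2. I_R2 = 0.002637 A
3. P_R1 = 0.01311 W
4. P_total = 0.1325 W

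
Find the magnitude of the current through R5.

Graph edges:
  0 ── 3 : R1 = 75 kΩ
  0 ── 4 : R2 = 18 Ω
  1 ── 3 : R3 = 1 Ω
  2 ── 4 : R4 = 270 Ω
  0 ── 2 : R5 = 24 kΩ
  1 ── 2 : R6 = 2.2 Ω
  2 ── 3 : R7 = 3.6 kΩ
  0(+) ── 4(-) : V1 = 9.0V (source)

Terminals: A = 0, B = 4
Nodal analysis, taking node 4 as the 0 V reference.
Source V1 fixes V_0 = 9 V.
KCL at each unknown node (sum of currents leaving = 0; resistances in Ω):
  Node 1: (V_1 - V_3)/1 + (V_1 - V_2)/2.2 = 0
  Node 2: (V_2 - 0)/270 + (V_2 - 9)/24000 + (V_2 - V_1)/2.2 + (V_2 - V_3)/3600 = 0
  Node 3: (V_3 - 9)/75000 + (V_3 - V_1)/1 + (V_3 - V_2)/3600 = 0
Collecting terms (coefficients in siemens):
  1.455·V_1 - 0.4545·V_2 - 1·V_3 = 0
  0.4586·V_2 - 0.4545·V_1 - 0.0002778·V_3 = 0.000375
  1·V_3 - 1·V_1 - 0.0002778·V_2 = 0.00012
Solving these 3 simultaneous equations (Gaussian elimination) gives:
  V_1 = 0.132 V, V_2 = 0.1317 V, V_3 = 0.1321 V
I_R5 = (V_0 - V_2)/R5 = (9 - 0.1317)/24000 = 0.0003695 A
|I_R5| = 0.0003695 A

Final answer: |I_R5| = 0.0003695 A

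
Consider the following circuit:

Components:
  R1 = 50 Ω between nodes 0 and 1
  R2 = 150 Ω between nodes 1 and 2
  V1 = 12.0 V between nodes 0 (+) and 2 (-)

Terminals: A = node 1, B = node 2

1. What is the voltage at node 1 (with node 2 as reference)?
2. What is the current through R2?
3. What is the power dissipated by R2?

Nodal analysis, taking node 2 as the 0 V reference.
Source V1 fixes V_0 = 12 V.
KCL at each unknown node (sum of currents leaving = 0; resistances in Ω):
  Node 1: (V_1 - 12)/50 + (V_1 - 0)/150 = 0
Collecting terms: 0.02667 × V_1 = 0.24  =>  V_1 = 9 V
Part 1:
  Read off the nodal solution: V_1 = 9 V
Part 2:
  I_R2 = (V_1 - V_2)/R2 = (9 - 0)/150 = 0.06 A
  Magnitude: I_R2 = 0.06 A
Part 3:
  I_R2 = (V_1 - V_2)/R2 = (9 - 0)/150 = 0.06 A
  P_R2 = I_R2² × R2 = (0.06)² × 150 = 0.54 W

Final answers:
1. V_1 = 9 V
2. I_R2 = 0.06 A
3. P_R2 = 0.54 W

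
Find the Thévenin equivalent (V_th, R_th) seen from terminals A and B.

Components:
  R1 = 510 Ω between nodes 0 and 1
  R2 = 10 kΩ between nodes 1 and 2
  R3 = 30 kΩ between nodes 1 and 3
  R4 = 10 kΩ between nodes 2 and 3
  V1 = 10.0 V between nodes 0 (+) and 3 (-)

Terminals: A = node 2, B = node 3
Step 1 — V_th is the open-circuit voltage V_A - V_B (nothing connected across the terminals).
Nodal analysis, taking node 3 as the 0 V reference.
Source V1 fixes V_0 = 10 V.
KCL at each unknown node (sum of currents leaving = 0; resistances in Ω):
  Node 1: (V_1 - 10)/510 + (V_1 - V_2)/10000 + (V_1 - 0)/30000 = 0
  Node 2: (V_2 - V_1)/10000 + (V_2 - 0)/10000 = 0
Collecting terms (coefficients in siemens):
  0.002094·V_1 - 0.0001·V_2 = 0.01961
  0.0002·V_2 - 0.0001·V_1 = 0
Determinant D = (0.002094)(0.0002) - (-0.0001)(-0.0001) = 0.0000004088
V_1 = [(0.01961)(0.0002) - (-0.0001)(0)]/D = 9.592 V
V_2 = [(0.002094)(0) - (0.01961)(-0.0001)]/D = 4.796 V
V_th = V_2 - V_3 = 4.796 - 0 = 4.796 V
Step 2 — R_th: zero the source — replace V1 by a short circuit (node 3 merges into node 0) — and find the resistance seen between A (node 2) and B (node 0).
Reduce the network between node 2 (A) and node 0 (B) by series/parallel combination:
  Rp1 = R1 ‖ R3 (parallel, both between nodes 0 and 1) = 1/(1/510 + 1/30000) = 501.5 Ω
  Rs1 = R2 + Rp1 (series, joined only at node 1) = 10000 + 501.5 = 10500 Ω
  Rp2 = R4 ‖ Rs1 (parallel, both between nodes 0 and 2) = 1/(1/10000 + 1/10500) = 5122 Ω
R_th = 5.122 kΩ

Final answer: V_th = 4.796 V, R_th = 5.122 kΩ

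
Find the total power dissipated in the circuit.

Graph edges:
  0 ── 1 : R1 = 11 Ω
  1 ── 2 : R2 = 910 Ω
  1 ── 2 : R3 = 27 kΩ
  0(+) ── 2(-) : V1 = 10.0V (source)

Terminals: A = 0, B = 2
Nodal analysis, taking node 2 as the 0 V reference.
Source V1 fixes V_0 = 10 V.
KCL at each unknown node (sum of currents leaving = 0; resistances in Ω):
  Node 1: (V_1 - 10)/11 + (V_1 - 0)/910 + (V_1 - 0)/27000 = 0
Collecting terms: 0.09205 × V_1 = 0.9091  =>  V_1 = 9.877 V
Power in each resistor, P = (ΔV)²/R:
  P_R1 = (10 - 9.877)²/11 = 0.001385 W
  P_R2 = (9.877 - 0)²/910 = 0.1072 W
  P_R3 = (9.877 - 0)²/27000 = 0.003613 W
P_total = P_R1 + P_R2 + P_R3 = 0.1122 W

Final answer: 0.1122 W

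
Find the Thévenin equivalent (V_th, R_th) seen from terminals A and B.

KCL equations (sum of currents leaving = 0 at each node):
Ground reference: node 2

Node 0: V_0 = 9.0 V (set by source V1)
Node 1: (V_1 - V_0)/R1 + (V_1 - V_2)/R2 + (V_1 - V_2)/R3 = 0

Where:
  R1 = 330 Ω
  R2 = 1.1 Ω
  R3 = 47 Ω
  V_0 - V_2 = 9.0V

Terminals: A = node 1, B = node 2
Step 1 — V_th is the open-circuit voltage V_A - V_B (nothing connected across the terminals).
Nodal analysis, taking node 2 as the 0 V reference.
Source V1 fixes V_0 = 9 V.
KCL at each unknown node (sum of currents leaving = 0; resistances in Ω):
  Node 1: (V_1 - 9)/330 + (V_1 - 0)/1.1 + (V_1 - 0)/47 = 0
Collecting terms: 0.9334 × V_1 = 0.02727  =>  V_1 = 0.02922 V
V_th = V_1 - V_2 = 0.02922 - 0 = 0.02922 V
Step 2 — R_th: zero the source — replace V1 by a short circuit (node 2 merges into node 0) — and find the resistance seen between A (node 1) and B (node 0).
Reduce the network between node 1 (A) and node 0 (B) by series/parallel combination:
  Rp1 = R1 ‖ R2 ‖ R3 (parallel, all between nodes 0 and 1) = 1/(1/330 + 1/1.1 + 1/47) = 1.071 Ω
R_th = 1.071 Ω

Final answer: V_th = 0.02922 V, R_th = 1.071 Ω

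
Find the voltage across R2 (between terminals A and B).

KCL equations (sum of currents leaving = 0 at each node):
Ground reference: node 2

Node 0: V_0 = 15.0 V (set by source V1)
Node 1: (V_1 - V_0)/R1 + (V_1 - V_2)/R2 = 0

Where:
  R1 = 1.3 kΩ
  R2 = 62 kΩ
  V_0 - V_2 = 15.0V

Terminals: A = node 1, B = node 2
R1 and R2 are in series across V1 (node 0 → node 1 → node 2), and the output A–B is taken across R2, so this is a voltage divider.
Series current: I = V1/(R1 + R2) = 15/(1300 + 62000) = 15/63300 = 0.000237 A
V_R2 = I × R2 = V1 × R2/(R1 + R2) = 15 × 62000/63300 = 14.69 V

Final answer: 14.69 V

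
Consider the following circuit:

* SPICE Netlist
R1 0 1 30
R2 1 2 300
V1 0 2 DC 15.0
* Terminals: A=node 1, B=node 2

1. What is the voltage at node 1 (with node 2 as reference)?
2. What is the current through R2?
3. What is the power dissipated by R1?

Nodal analysis, taking node 2 as the 0 V reference.
Source V1 fixes V_0 = 15 V.
KCL at each unknown node (sum of currents leaving = 0; resistances in Ω):
  Node 1: (V_1 - 15)/30 + (V_1 - 0)/300 = 0
Collecting terms: 0.03667 × V_1 = 0.5  =>  V_1 = 13.64 V
Part 1:
  Read off the nodal solution: V_1 = 13.64 V
Part 2:
  I_R2 = (V_1 - V_2)/R2 = (13.64 - 0)/300 = 0.04545 A
  Magnitude: I_R2 = 0.04545 A
Part 3:
  I_R1 = (V_0 - V_1)/R1 = (15 - 13.64)/30 = 0.04545 A
  P_R1 = I_R1² × R1 = (0.04545)² × 30 = 0.06198 W

Final answers:
1. V_1 = 13.64 V
2. I_R2 = 0.04545 A
3. P_R1 = 0.06198 W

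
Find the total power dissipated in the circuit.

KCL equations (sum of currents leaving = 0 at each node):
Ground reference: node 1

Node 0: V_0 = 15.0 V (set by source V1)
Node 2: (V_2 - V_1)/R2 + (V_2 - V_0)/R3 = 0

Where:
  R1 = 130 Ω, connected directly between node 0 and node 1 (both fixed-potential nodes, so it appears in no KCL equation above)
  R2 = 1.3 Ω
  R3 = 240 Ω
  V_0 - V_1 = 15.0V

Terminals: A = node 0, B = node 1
Nodal analysis, taking node 1 as the 0 V reference.
Source V1 fixes V_0 = 15 V.
KCL at each unknown node (sum of currents leaving = 0; resistances in Ω):
  Node 2: (V_2 - 0)/1.3 + (V_2 - 15)/240 = 0
Collecting terms: 0.7734 × V_2 = 0.0625  =>  V_2 = 0.08081 V
Power in each resistor, P = (ΔV)²/R:
  P_R1 = (15 - 0)²/130 = 1.731 W
  P_R2 = (0 - 0.08081)²/1.3 = 0.005024 W
  P_R3 = (15 - 0.08081)²/240 = 0.9274 W
P_total = P_R1 + P_R2 + P_R3 = 2.663 W

Final answer: 2.663 W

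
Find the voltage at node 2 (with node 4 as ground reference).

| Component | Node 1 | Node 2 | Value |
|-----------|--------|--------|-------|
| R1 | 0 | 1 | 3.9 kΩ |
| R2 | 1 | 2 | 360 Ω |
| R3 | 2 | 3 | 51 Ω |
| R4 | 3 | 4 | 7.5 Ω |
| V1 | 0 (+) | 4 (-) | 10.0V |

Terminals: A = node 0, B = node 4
Nodal analysis, taking node 4 as the 0 V reference.
Source V1 fixes V_0 = 10 V.
KCL at each unknown node (sum of currents leaving = 0; resistances in Ω):
  Node 1: (V_1 - 10)/3900 + (V_1 - V_2)/360 = 0
  Node 2: (V_2 - V_1)/360 + (V_2 - V_3)/51 = 0
  Node 3: (V_3 - V_2)/51 + (V_3 - 0)/7.5 = 0
Collecting terms (coefficients in siemens):
  0.003034·V_1 - 0.002778·V_2 = 0.002564
  0.02239·V_2 - 0.002778·V_1 - 0.01961·V_3 = 0
  0.1529·V_3 - 0.01961·V_2 = 0
Solving these 3 simultaneous equations (Gaussian elimination) gives:
  V_1 = 0.9691 V, V_2 = 0.1355 V, V_3 = 0.01737 V
The requested potential is V_2 = 0.1355 V.

Final answer: V_2 = 0.1355 V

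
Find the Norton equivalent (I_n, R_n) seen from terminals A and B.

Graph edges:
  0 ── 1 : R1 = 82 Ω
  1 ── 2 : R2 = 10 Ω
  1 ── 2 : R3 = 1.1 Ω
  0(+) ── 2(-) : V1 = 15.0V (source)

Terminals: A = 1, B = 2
Find the Thévenin equivalent first; then I_n = V_th/R_th and R_n = R_th.
Step 1 — V_th is the open-circuit voltage V_A - V_B (nothing connected across the terminals).
Nodal analysis, taking node 2 as the 0 V reference.
Source V1 fixes V_0 = 15 V.
KCL at each unknown node (sum of currents leaving = 0; resistances in Ω):
  Node 1: (V_1 - 15)/82 + (V_1 - 0)/10 + (V_1 - 0)/1.1 = 0
Collecting terms: 1.021 × V_1 = 0.1829  =>  V_1 = 0.1791 V
V_th = V_1 - V_2 = 0.1791 - 0 = 0.1791 V
Step 2 — R_th: zero the source — replace V1 by a short circuit (node 2 merges into node 0) — and find the resistance seen between A (node 1) and B (node 0).
Reduce the network between node 1 (A) and node 0 (B) by series/parallel combination:
  Rp1 = R1 ‖ R2 ‖ R3 (parallel, all between nodes 0 and 1) = 1/(1/82 + 1/10 + 1/1.1) = 0.9792 Ω
R_th = 0.9792 Ω
I_n = V_th/R_th = 0.1791/0.9792 = 0.1829 A, and R_n = R_th = 0.9792 Ω

Final answer: I_n = 0.1829 A, R_n = 0.9792 Ω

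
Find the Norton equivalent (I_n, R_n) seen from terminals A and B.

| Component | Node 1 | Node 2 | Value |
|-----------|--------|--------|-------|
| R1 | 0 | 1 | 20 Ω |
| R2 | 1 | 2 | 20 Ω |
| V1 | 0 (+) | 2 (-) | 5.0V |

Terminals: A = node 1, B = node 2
Find the Thévenin equivalent first; then I_n = V_th/R_th and R_n = R_th.
Step 1 — V_th is the open-circuit voltage V_A - V_B (nothing connected across the terminals).
Nodal analysis, taking node 2 as the 0 V reference.
Source V1 fixes V_0 = 5 V.
KCL at each unknown node (sum of currents leaving = 0; resistances in Ω):
  Node 1: (V_1 - 5)/20 + (V_1 - 0)/20 = 0
Collecting terms: 0.1 × V_1 = 0.25  =>  V_1 = 2.5 V
V_th = V_1 - V_2 = 2.5 - 0 = 2.5 V
Step 2 — R_th: zero the source — replace V1 by a short circuit (node 2 merges into node 0) — and find the resistance seen between A (node 1) and B (node 0).
Reduce the network between node 1 (A) and node 0 (B) by series/parallel combination:
  Rp1 = R1 ‖ R2 (parallel, both between nodes 0 and 1) = 1/(1/20 + 1/20) = 10 Ω
R_th = 10 Ω
I_n = V_th/R_th = 2.5/10 = 0.25 A, and R_n = R_th = 10 Ω

Final answer: I_n = 0.25 A, R_n = 10 Ω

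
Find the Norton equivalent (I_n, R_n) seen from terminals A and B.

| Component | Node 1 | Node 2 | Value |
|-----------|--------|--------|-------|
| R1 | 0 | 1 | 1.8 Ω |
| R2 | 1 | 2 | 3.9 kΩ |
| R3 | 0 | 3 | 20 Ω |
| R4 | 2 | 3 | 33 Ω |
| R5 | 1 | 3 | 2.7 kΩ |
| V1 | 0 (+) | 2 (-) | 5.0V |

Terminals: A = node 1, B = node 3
Find the Thévenin equivalent first; then I_n = V_th/R_th and R_n = R_th.
Step 1 — V_th is the open-circuit voltage V_A - V_B (nothing connected across the terminals).
Nodal analysis, taking node 2 as the 0 V reference.
Source V1 fixes V_0 = 5 V.
KCL at each unknown node (sum of currents leaving = 0; resistances in Ω):
  Node 1: (V_1 - 5)/1.8 + (V_1 - 0)/3900 + (V_1 - V_3)/2700 = 0
  Node 3: (V_3 - 5)/20 + (V_3 - 0)/33 + (V_3 - V_1)/2700 = 0
Collecting terms (coefficients in siemens):
  0.5562·V_1 - 0.0003704·V_3 = 2.778
  0.08067·V_3 - 0.0003704·V_1 = 0.25
Determinant D = (0.5562)(0.08067) - (-0.0003704)(-0.0003704) = 0.04487
V_1 = [(2.778)(0.08067) - (-0.0003704)(0.25)]/D = 4.996 V
V_3 = [(0.5562)(0.25) - (2.778)(-0.0003704)]/D = 3.122 V
V_th = V_1 - V_3 = 4.996 - 3.122 = 1.875 V
Step 2 — R_th: zero the source — replace V1 by a short circuit (node 2 merges into node 0) — and find the resistance seen between A (node 1) and B (node 3).
Reduce the network between node 1 (A) and node 3 (B) by series/parallel combination:
  Rp1 = R1 ‖ R2 (parallel, both between nodes 0 and 1) = 1/(1/1.8 + 1/3900) = 1.799 Ω
  Rp2 = R3 ‖ R4 (parallel, both between nodes 0 and 3) = 1/(1/20 + 1/33) = 12.45 Ω
  Rs1 = Rp1 + Rp2 (series, joined only at node 0) = 1.799 + 12.45 = 14.25 Ω
  Rp3 = R5 ‖ Rs1 (parallel, both between nodes 1 and 3) = 1/(1/2700 + 1/14.25) = 14.18 Ω
R_th = 14.18 Ω
I_n = V_th/R_th = 1.875/14.18 = 0.1322 A, and R_n = R_th = 14.18 Ω

Final answer: I_n = 0.1322 A, R_n = 14.18 Ω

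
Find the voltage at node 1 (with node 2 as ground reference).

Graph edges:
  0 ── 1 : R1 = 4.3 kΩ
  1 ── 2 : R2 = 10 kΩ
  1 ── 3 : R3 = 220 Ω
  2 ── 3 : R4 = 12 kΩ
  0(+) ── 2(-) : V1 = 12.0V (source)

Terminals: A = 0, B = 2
Nodal analysis, taking node 2 as the 0 V reference.
Source V1 fixes V_0 = 12 V.
KCL at each unknown node (sum of currents leaving = 0; resistances in Ω):
  Node 1: (V_1 - 12)/4300 + (V_1 - 0)/10000 + (V_1 - V_3)/220 = 0
  Node 3: (V_3 - V_1)/220 + (V_3 - 0)/12000 = 0
Collecting terms (coefficients in siemens):
  0.004878·V_1 - 0.004545·V_3 = 0.002791
  0.004629·V_3 - 0.004545·V_1 = 0
Determinant D = (0.004878)(0.004629) - (-0.004545)(-0.004545) = 0.000001918
V_1 = [(0.002791)(0.004629) - (-0.004545)(0)]/D = 6.734 V
V_3 = [(0.004878)(0) - (0.002791)(-0.004545)]/D = 6.613 V
The requested potential is V_1 = 6.734 V.

Final answer: V_1 = 6.734 V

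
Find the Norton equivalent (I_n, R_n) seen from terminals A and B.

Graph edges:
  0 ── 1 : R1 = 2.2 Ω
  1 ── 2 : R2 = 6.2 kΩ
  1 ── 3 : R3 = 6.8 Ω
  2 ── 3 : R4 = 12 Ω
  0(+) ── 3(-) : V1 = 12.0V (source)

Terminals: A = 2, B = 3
Find the Thévenin equivalent first; then I_n = V_th/R_th and R_n = R_th.
Step 1 — V_th is the open-circuit voltage V_A - V_B (nothing connected across the terminals).
Nodal analysis, taking node 3 as the 0 V reference.
Source V1 fixes V_0 = 12 V.
KCL at each unknown node (sum of currents leaving = 0; resistances in Ω):
  Node 1: (V_1 - 12)/2.2 + (V_1 - V_2)/6200 + (V_1 - 0)/6.8 = 0
  Node 2: (V_2 - V_1)/6200 + (V_2 - 0)/12 = 0
Collecting terms (coefficients in siemens):
  0.6018·V_1 - 0.0001613·V_2 = 5.455
  0.08349·V_2 - 0.0001613·V_1 = 0
Determinant D = (0.6018)(0.08349) - (-0.0001613)(-0.0001613) = 0.05024
V_1 = [(5.455)(0.08349) - (-0.0001613)(0)]/D = 9.064 V
V_2 = [(0.6018)(0) - (5.455)(-0.0001613)]/D = 0.01751 V
V_th = V_2 - V_3 = 0.01751 - 0 = 0.01751 V
Step 2 — R_th: zero the source — replace V1 by a short circuit (node 3 merges into node 0) — and find the resistance seen between A (node 2) and B (node 0).
Reduce the network between node 2 (A) and node 0 (B) by series/parallel combination:
  Rp1 = R1 ‖ R3 (parallel, both between nodes 0 and 1) = 1/(1/2.2 + 1/6.8) = 1.662 Ω
  Rs1 = R2 + Rp1 (series, joined only at node 1) = 6200 + 1.662 = 6202 Ω
  Rp2 = R4 ‖ Rs1 (parallel, both between nodes 0 and 2) = 1/(1/12 + 1/6202) = 11.98 Ω
R_th = 11.98 Ω
I_n = V_th/R_th = 0.01751/11.98 = 0.001462 A, and R_n = R_th = 11.98 Ω

Final answer: I_n = 0.001462 A, R_n = 11.98 Ω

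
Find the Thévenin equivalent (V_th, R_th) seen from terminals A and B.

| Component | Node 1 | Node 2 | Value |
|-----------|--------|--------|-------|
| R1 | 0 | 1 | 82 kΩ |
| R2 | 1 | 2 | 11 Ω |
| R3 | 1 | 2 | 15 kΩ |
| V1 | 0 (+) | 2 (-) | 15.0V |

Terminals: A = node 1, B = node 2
Step 1 — V_th is the open-circuit voltage V_A - V_B (nothing connected across the terminals).
Nodal analysis, taking node 2 as the 0 V reference.
Source V1 fixes V_0 = 15 V.
KCL at each unknown node (sum of currents leaving = 0; resistances in Ω):
  Node 1: (V_1 - 15)/82000 + (V_1 - 0)/11 + (V_1 - 0)/15000 = 0
Collecting terms: 0.09099 × V_1 = 0.0001829  =>  V_1 = 0.00201 V
V_th = V_1 - V_2 = 0.00201 - 0 = 0.00201 V
Step 2 — R_th: zero the source — replace V1 by a short circuit (node 2 merges into node 0) — and find the resistance seen between A (node 1) and B (node 0).
Reduce the network between node 1 (A) and node 0 (B) by series/parallel combination:
  Rp1 = R1 ‖ R2 ‖ R3 (parallel, all between nodes 0 and 1) = 1/(1/82000 + 1/11 + 1/15000) = 10.99 Ω
R_th = 10.99 Ω

Final answer: V_th = 0.00201 V, R_th = 10.99 Ω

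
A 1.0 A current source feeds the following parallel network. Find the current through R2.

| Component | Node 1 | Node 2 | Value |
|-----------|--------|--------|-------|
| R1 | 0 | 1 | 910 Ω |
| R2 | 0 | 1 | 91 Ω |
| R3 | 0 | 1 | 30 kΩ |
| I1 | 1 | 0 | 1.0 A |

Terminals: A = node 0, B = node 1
All resistors sit directly between nodes 0 and 1, so they are in parallel and share one voltage V; the full source current 1 A splits among them.
1/R_par = 1/910 + 1/91 + 1/30000 = 0.01212 S  =>  R_par = 82.5 Ω
V = I × R_par = 1 × 82.5 = 82.5 V
I_R2 = V/R2 = 82.5/91 = 0.9066 A

Final answer: 0.9066 A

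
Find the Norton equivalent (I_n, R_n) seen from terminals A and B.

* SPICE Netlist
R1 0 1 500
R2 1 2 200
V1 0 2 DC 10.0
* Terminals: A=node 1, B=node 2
Find the Thévenin equivalent first; then I_n = V_th/R_th and R_n = R_th.
Step 1 — V_th is the open-circuit voltage V_A - V_B (nothing connected across the terminals).
Nodal analysis, taking node 2 as the 0 V reference.
Source V1 fixes V_0 = 10 V.
KCL at each unknown node (sum of currents leaving = 0; resistances in Ω):
  Node 1: (V_1 - 10)/500 + (V_1 - 0)/200 = 0
Collecting terms: 0.007 × V_1 = 0.02  =>  V_1 = 2.857 V
V_th = V_1 - V_2 = 2.857 - 0 = 2.857 V
Step 2 — R_th: zero the source — replace V1 by a short circuit (node 2 merges into node 0) — and find the resistance seen between A (node 1) and B (node 0).
Reduce the network between node 1 (A) and node 0 (B) by series/parallel combination:
  Rp1 = R1 ‖ R2 (parallel, both between nodes 0 and 1) = 1/(1/500 + 1/200) = 142.9 Ω
R_th = 142.9 Ω
I_n = V_th/R_th = 2.857/142.9 = 0.02 A, and R_n = R_th = 142.9 Ω

Final answer: I_n = 0.02 A, R_n = 142.9 Ω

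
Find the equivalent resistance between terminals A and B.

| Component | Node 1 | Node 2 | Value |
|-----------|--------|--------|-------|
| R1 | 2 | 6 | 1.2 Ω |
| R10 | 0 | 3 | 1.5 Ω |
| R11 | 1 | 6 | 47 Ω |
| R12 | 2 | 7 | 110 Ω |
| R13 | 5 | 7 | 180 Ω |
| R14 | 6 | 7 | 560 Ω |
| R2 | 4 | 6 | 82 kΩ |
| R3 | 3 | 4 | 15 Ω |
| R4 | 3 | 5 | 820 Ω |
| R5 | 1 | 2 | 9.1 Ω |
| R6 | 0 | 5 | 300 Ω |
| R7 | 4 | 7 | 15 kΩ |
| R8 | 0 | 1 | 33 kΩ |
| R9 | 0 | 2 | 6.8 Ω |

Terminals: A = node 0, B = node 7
The network is not a plain series/parallel combination. Inject a 1 A test current into terminal A (node 0) and return it from terminal B (node 7); then R_eq = V_A / (1 A).
Nodal analysis, taking node 7 as the 0 V reference.
Current source I_test pushes 1 A into node 0 and draws it out of node 7.
KCL at each unknown node (sum of currents leaving = 0; resistances in Ω):
  Node 0: (V_0 - V_5)/300 + (V_0 - V_1)/33000 + (V_0 - V_2)/6.8 + (V_0 - V_3)/1.5 - 1 = 0
  Node 1: (V_1 - V_0)/33000 + (V_1 - V_2)/9.1 + (V_1 - V_6)/47 = 0
  Node 2: (V_2 - V_0)/6.8 + (V_2 - V_1)/9.1 + (V_2 - V_6)/1.2 + (V_2 - 0)/110 = 0
  Node 3: (V_3 - V_0)/1.5 + (V_3 - V_4)/15 + (V_3 - V_5)/820 = 0
  Node 4: (V_4 - V_3)/15 + (V_4 - V_6)/82000 + (V_4 - 0)/15000 = 0
  Node 5: (V_5 - V_0)/300 + (V_5 - V_3)/820 + (V_5 - 0)/180 = 0
  Node 6: (V_6 - V_1)/47 + (V_6 - V_2)/1.2 + (V_6 - V_4)/82000 + (V_6 - 0)/560 = 0
Collecting terms (coefficients in siemens):
  0.8171·V_0 - 0.0000303·V_1 - 0.1471·V_2 - 0.6667·V_3 - 0.003333·V_5 = 1
  0.1312·V_1 - 0.0000303·V_0 - 0.1099·V_2 - 0.02128·V_6 = 0
  1.099·V_2 - 0.1471·V_0 - 0.1099·V_1 - 0.8333·V_6 = 0
  0.7346·V_3 - 0.6667·V_0 - 0.06667·V_4 - 0.00122·V_5 = 0
  0.06675·V_4 - 0.06667·V_3 - 0.0000122·V_6 = 0
  0.01011·V_5 - 0.003333·V_0 - 0.00122·V_3 = 0
  0.8564·V_6 - 0.02128·V_1 - 0.8333·V_2 - 0.0000122·V_4 = 0
Solving these 7 simultaneous equations (Gaussian elimination) gives:
  V_0 = 78.79 V, V_1 = 73.34 V, V_2 = 73.36 V, V_3 = 78.7 V
  V_4 = 78.62 V, V_5 = 35.48 V, V_6 = 73.21 V
R_eq = V_0 / 1 A = 78.79 Ω

Final answer: 78.79 Ω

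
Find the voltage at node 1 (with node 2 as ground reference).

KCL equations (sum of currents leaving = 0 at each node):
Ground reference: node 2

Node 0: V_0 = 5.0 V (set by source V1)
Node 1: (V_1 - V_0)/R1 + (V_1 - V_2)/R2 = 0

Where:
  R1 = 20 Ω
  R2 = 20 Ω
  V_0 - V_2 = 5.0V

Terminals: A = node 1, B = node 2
Nodal analysis, taking node 2 as the 0 V reference.
Source V1 fixes V_0 = 5 V.
KCL at each unknown node (sum of currents leaving = 0; resistances in Ω):
  Node 1: (V_1 - 5)/20 + (V_1 - 0)/20 = 0
Collecting terms: 0.1 × V_1 = 0.25  =>  V_1 = 2.5 V
The requested potential is V_1 = 2.5 V.

Final answer: V_1 = 2.5 V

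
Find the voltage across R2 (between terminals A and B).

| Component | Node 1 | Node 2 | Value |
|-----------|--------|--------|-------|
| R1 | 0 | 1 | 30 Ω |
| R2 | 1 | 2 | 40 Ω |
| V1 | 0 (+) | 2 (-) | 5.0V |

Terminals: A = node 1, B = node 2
R1 and R2 are in series across V1 (node 0 → node 1 → node 2), and the output A–B is taken across R2, so this is a voltage divider.
Series current: I = V1/(R1 + R2) = 5/(30 + 40) = 5/70 = 0.07143 A
V_R2 = I × R2 = V1 × R2/(R1 + R2) = 5 × 40/70 = 2.857 V

Final answer: 2.857 V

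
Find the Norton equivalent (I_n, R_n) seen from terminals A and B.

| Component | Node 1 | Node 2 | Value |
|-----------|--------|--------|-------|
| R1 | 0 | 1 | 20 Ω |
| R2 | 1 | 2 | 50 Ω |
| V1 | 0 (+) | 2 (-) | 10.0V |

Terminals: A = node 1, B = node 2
Find the Thévenin equivalent first; then I_n = V_th/R_th and R_n = R_th.
Step 1 — V_th is the open-circuit voltage V_A - V_B (nothing connected across the terminals).
Nodal analysis, taking node 2 as the 0 V reference.
Source V1 fixes V_0 = 10 V.
KCL at each unknown node (sum of currents leaving = 0; resistances in Ω):
  Node 1: (V_1 - 10)/20 + (V_1 - 0)/50 = 0
Collecting terms: 0.07 × V_1 = 0.5  =>  V_1 = 7.143 V
V_th = V_1 - V_2 = 7.143 - 0 = 7.143 V
Step 2 — R_th: zero the source — replace V1 by a short circuit (node 2 merges into node 0) — and find the resistance seen between A (node 1) and B (node 0).
Reduce the network between node 1 (A) and node 0 (B) by series/parallel combination:
  Rp1 = R1 ‖ R2 (parallel, both between nodes 0 and 1) = 1/(1/20 + 1/50) = 14.29 Ω
R_th = 14.29 Ω
I_n = V_th/R_th = 7.143/14.29 = 0.5 A, and R_n = R_th = 14.29 Ω

Final answer: I_n = 0.5 A, R_n = 14.29 Ω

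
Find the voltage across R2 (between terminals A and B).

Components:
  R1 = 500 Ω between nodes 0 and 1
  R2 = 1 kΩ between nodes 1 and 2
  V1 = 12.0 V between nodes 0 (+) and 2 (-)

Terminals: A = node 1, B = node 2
R1 and R2 are in series across V1 (node 0 → node 1 → node 2), and the output A–B is taken across R2, so this is a voltage divider.
Series current: I = V1/(R1 + R2) = 12/(500 + 1000) = 12/1500 = 0.008 A
V_R2 = I × R2 = V1 × R2/(R1 + R2) = 12 × 1000/1500 = 8 V

Final answer: 8 V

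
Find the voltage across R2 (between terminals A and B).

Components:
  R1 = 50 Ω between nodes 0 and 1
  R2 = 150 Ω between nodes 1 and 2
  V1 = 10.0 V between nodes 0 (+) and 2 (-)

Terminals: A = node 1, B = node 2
R1 and R2 are in series across V1 (node 0 → node 1 → node 2), and the output A–B is taken across R2, so this is a voltage divider.
Series current: I = V1/(R1 + R2) = 10/(50 + 150) = 10/200 = 0.05 A
V_R2 = I × R2 = V1 × R2/(R1 + R2) = 10 × 150/200 = 7.5 V

Final answer: 7.5 V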